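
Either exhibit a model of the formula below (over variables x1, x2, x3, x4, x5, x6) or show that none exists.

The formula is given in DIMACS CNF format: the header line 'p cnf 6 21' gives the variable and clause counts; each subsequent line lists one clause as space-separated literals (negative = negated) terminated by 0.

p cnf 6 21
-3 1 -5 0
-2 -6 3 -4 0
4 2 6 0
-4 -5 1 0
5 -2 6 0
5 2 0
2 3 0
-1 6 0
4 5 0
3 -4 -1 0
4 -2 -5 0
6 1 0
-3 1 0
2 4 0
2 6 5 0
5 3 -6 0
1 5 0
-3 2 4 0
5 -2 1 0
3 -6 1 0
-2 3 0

Suppose x5 = True.
Suppose x3 = True.
From the singleton clause (x1), x1 = True.
From the singleton clause (x6), x6 = True.
Suppose x4 = True.
Every clause is now satisfied; x2 is unconstrained.

x1: True,  x2: True,  x3: True,  x4: True,  x5: True,  x6: True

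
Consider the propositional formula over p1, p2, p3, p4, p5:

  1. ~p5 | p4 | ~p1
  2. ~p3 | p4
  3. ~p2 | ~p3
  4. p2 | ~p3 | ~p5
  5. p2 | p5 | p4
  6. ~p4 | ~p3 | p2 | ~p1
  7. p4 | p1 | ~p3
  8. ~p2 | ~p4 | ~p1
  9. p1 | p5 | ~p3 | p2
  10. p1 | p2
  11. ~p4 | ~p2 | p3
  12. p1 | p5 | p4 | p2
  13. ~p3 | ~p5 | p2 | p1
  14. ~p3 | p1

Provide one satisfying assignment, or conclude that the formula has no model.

Try p3 = 0.
Try p1 = 1.
Try p5 = 1.
The clause (p4) is unit, so p4 = 1.
The clause (~p2) is unit, so p2 = 0.
This assignment satisfies each clause.

p1=1,  p2=0,  p3=0,  p4=1,  p5=1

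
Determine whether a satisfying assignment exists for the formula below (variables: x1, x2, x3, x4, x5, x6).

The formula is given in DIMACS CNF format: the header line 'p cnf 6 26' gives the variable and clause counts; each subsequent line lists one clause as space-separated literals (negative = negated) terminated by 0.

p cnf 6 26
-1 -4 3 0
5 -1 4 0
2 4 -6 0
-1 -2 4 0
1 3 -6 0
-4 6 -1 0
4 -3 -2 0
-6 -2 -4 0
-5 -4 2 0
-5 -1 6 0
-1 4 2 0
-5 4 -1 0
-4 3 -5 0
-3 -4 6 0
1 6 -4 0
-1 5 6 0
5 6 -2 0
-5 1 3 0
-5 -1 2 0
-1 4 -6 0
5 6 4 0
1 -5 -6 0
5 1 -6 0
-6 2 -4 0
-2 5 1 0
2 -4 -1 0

Yes, satisfiable

Try x1 = False.
Try x3 = True.
Try x4 = False.
From the singleton clause (¬x2), x2 = False.
From the singleton clause (¬x6), x6 = False.
From the singleton clause (x5), x5 = True.
Every clause now holds.
A satisfying assignment: x1 ↦ False; x2 ↦ False; x3 ↦ True; x4 ↦ False; x5 ↦ True; x6 ↦ False.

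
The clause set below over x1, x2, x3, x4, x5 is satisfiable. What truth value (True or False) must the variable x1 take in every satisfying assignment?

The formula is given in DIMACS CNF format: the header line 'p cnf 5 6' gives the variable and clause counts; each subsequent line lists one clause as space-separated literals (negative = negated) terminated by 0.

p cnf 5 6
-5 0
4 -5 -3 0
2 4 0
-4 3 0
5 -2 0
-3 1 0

True

Suppose x1 = False.
Unit clause (¬x5) forces x5 = False.
Unit clause (¬x2) forces x2 = False.
Unit clause (x4) forces x4 = True.
Unit clause (x3) forces x3 = True.
That conflicts with the unit clause (¬x3).
So every satisfying assignment has x1 = True.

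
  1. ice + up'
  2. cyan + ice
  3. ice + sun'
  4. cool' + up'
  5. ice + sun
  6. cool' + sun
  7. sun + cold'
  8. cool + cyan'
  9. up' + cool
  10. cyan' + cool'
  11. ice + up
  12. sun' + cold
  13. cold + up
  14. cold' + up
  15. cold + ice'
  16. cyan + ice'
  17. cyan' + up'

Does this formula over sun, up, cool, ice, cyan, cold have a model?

Suppose ice = 1.
The clause (cold) is unit, so cold = 1.
The clause (sun) is unit, so sun = 1.
The clause (up) is unit, so up = 1.
The clause (cool') is unit, so cool = 0.
Now (cool) is unsatisfied and unit — conflict.
Undo ice and try ice = 0.
The clause (up') is unit, so up = 0.
Now (up) is unsatisfied and unit — conflict.
Either choice for ice ends in contradiction.
No assignment satisfies every clause.

No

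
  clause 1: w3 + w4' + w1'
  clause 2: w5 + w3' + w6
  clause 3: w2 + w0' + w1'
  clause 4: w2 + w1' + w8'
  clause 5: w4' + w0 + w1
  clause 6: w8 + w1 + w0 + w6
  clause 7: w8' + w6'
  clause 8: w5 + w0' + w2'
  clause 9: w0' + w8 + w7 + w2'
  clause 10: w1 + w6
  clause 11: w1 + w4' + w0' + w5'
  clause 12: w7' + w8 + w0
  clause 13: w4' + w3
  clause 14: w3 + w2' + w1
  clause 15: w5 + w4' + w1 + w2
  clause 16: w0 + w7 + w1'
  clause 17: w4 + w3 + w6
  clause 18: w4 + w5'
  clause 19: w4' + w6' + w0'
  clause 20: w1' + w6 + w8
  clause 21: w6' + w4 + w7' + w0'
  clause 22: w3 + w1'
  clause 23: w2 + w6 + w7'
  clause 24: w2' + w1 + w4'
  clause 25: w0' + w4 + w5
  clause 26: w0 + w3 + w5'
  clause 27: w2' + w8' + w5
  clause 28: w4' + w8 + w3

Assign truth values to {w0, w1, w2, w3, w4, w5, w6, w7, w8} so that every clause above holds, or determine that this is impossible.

Branch on w8: set w8 = 0.
Branch on w1: set w1 = 0.
Unit clause (w6) forces w6 = 1.
Branch on w4: set w4 = 0.
Unit clause (w5') forces w5 = 0.
Unit clause (w0') forces w0 = 0.
Unit clause (w7') forces w7 = 0.
Branch on w3: set w3 = 0.
Unit clause (w2') forces w2 = 0.
Every clause now holds.

w0 ↦ 0, w1 ↦ 0, w2 ↦ 0, w3 ↦ 0, w4 ↦ 0, w5 ↦ 0, w6 ↦ 1, w7 ↦ 0, w8 ↦ 0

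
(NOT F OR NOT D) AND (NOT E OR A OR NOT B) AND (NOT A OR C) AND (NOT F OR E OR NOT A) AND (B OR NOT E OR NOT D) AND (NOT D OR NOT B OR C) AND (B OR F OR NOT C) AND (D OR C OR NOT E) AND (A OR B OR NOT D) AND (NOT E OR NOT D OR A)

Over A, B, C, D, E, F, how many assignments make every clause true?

There are 2^6 = 64 truth assignments over (A, B, C, D, E, F).
Split on B. With B = true, the clauses containing B are satisfied and NOT B drops from the rest; 10 of the 2^5 = 32 assignments to the other variables satisfy what remains.
With B = false, by the same count on the reduced clause set, 5 assignments work.
Total: 10 + 5 = 15.

15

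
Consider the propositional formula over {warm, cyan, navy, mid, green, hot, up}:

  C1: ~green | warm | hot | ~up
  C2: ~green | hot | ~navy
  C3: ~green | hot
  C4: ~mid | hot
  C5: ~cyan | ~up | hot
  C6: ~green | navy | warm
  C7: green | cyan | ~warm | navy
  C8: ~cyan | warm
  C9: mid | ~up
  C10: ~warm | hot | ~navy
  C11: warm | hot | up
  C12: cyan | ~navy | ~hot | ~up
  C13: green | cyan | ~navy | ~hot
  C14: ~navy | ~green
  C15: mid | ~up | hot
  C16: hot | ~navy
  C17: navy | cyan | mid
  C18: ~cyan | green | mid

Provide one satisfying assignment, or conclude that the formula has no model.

Suppose green = 0.
Suppose mid = 1.
From the singleton clause (hot), hot = 1.
Suppose cyan = 0.
From the singleton clause (~navy), navy = 0.
From the singleton clause (~warm), warm = 0.
All clauses hold; up can take either value.

warm=0,  cyan=0,  navy=0,  mid=1,  green=0,  hot=1,  up=1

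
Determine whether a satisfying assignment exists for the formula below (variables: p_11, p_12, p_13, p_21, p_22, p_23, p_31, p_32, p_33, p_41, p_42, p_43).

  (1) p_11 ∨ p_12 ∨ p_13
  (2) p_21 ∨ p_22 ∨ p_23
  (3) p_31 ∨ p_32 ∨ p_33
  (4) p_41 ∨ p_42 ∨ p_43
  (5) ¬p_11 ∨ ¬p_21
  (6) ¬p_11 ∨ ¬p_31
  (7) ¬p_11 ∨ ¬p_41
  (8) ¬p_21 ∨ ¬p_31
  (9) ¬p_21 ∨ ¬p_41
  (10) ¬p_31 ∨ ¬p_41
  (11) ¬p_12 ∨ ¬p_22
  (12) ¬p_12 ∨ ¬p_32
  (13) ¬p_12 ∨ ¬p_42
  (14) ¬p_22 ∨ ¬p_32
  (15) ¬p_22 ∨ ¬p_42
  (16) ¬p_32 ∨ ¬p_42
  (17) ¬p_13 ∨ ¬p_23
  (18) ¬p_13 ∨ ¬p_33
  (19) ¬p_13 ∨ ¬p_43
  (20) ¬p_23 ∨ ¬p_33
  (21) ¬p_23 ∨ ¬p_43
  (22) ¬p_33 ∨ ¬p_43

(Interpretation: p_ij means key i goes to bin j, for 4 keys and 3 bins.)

Try p_11 = False.
Try p_12 = True.
(¬p_22) alone gives p_22 = False.
(¬p_32) alone gives p_32 = False.
(¬p_42) alone gives p_42 = False.
Try p_21 = True.
(¬p_31) alone gives p_31 = False.
(p_33) alone gives p_33 = True.
(¬p_41) alone gives p_41 = False.
(p_43) alone gives p_43 = True.
But (¬p_43) is also a unit clause — contradiction.
So p_21 must be the other value — set p_21 = False.
(p_23) alone gives p_23 = True.
(¬p_13) alone gives p_13 = False.
(¬p_33) alone gives p_33 = False.
(p_31) alone gives p_31 = True.
(¬p_41) alone gives p_41 = False.
(p_43) alone gives p_43 = True.
But (¬p_43) is also a unit clause — contradiction.
Both values of p_21 lead to a conflict.
So p_12 must be the other value — set p_12 = False.
(p_13) alone gives p_13 = True.
(¬p_23) alone gives p_23 = False.
(¬p_33) alone gives p_33 = False.
(¬p_43) alone gives p_43 = False.
Try p_21 = True.
(¬p_31) alone gives p_31 = False.
(p_32) alone gives p_32 = True.
(¬p_41) alone gives p_41 = False.
(p_42) alone gives p_42 = True.
But (¬p_42) is also a unit clause — contradiction.
So p_21 must be the other value — set p_21 = False.
(p_22) alone gives p_22 = True.
(¬p_32) alone gives p_32 = False.
(p_31) alone gives p_31 = True.
(¬p_41) alone gives p_41 = False.
(p_42) alone gives p_42 = True.
But (¬p_42) is also a unit clause — contradiction.
Both values of p_21 lead to a conflict.
Both values of p_12 lead to a conflict.
So p_11 must be the other value — set p_11 = True.
(¬p_21) alone gives p_21 = False.
(¬p_31) alone gives p_31 = False.
(¬p_41) alone gives p_41 = False.
Try p_22 = True.
(¬p_12) alone gives p_12 = False.
(¬p_32) alone gives p_32 = False.
(p_33) alone gives p_33 = True.
(¬p_42) alone gives p_42 = False.
(p_43) alone gives p_43 = True.
But (¬p_43) is also a unit clause — contradiction.
So p_22 must be the other value — set p_22 = False.
(p_23) alone gives p_23 = True.
(¬p_13) alone gives p_13 = False.
(¬p_33) alone gives p_33 = False.
(p_32) alone gives p_32 = True.
(¬p_12) alone gives p_12 = False.
(¬p_42) alone gives p_42 = False.
(p_43) alone gives p_43 = True.
But (¬p_43) is also a unit clause — contradiction.
Both values of p_22 lead to a conflict.
Both values of p_11 lead to a conflict.
No assignment satisfies every clause.

Unsatisfiable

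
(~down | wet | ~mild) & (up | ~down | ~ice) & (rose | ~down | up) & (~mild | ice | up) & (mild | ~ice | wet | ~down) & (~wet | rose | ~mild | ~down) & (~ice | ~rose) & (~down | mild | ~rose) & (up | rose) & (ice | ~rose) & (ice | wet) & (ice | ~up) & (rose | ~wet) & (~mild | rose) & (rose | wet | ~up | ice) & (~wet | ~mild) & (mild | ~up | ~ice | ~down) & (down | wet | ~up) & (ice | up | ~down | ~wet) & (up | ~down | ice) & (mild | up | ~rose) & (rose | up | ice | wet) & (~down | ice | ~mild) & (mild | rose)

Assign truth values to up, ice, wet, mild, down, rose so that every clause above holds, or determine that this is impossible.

Case ice = 0:
The clause (~rose) is unit, so rose = 0.
The clause (up) is unit, so up = 1.
That conflicts with the unit clause (~up).
So ice must be the other value — set ice = 1.
The clause (~rose) is unit, so rose = 0.
The clause (up) is unit, so up = 1.
The clause (~wet) is unit, so wet = 0.
The clause (~mild) is unit, so mild = 0.
That conflicts with the unit clause (mild).
Neither ice = 1 nor ice = 0 works.

UNSATISFIABLE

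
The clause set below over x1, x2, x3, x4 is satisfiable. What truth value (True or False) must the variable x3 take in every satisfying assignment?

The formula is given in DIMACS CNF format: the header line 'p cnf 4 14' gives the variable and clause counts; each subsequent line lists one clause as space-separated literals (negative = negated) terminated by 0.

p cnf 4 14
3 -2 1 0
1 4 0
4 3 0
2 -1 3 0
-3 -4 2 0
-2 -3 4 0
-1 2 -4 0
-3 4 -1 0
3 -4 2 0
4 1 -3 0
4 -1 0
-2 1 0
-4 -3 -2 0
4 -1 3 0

Suppose x3 = True.
Suppose x1 = True.
From the singleton clause (x4), x4 = True.
From the singleton clause (x2), x2 = True.
Now (¬x2) is unsatisfied and unit — conflict.
Undo x1 and try x1 = False.
From the singleton clause (x4), x4 = True.
From the singleton clause (x2), x2 = True.
Now (¬x2) is unsatisfied and unit — conflict.
Either choice for x1 ends in contradiction.
So every satisfying assignment has x3 = False.

False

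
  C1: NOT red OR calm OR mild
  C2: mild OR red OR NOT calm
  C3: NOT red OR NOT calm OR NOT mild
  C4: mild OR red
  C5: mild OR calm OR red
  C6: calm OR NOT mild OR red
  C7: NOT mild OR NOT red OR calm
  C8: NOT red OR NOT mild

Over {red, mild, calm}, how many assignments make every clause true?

There are 2^3 = 8 truth assignments over (red, mild, calm).
Check each against the 8 clauses (columns in the order red, mild, calm):
  F F F  ✗ fails (mild OR red)
  F F T  ✗ fails (mild OR red OR NOT calm)
  F T F  ✗ fails (calm OR NOT mild OR red)
  F T T  ✓ satisfies all
  T F F  ✗ fails (NOT red OR calm OR mild)
  T F T  ✓ satisfies all
  T T F  ✗ fails (NOT mild OR NOT red OR calm)
  T T T  ✗ fails (NOT red OR NOT calm OR NOT mild)
2 of the 8 rows are models.

2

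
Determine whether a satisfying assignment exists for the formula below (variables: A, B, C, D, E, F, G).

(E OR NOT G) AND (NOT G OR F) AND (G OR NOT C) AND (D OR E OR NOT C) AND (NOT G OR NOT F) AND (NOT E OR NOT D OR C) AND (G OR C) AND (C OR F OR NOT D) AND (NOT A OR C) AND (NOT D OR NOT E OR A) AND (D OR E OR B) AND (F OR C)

Unsatisfiable

Try E = true.
Try G = false.
From the singleton clause (NOT C), C = false.
That conflicts with the unit clause (C).
That branch fails; take G = true instead.
From the singleton clause (F), F = true.
That conflicts with the unit clause (NOT F).
Neither G = true nor G = false works.
That branch fails; take E = false instead.
From the singleton clause (NOT G), G = false.
From the singleton clause (NOT C), C = false.
That conflicts with the unit clause (C).
Neither E = true nor E = false works.
No assignment satisfies every clause.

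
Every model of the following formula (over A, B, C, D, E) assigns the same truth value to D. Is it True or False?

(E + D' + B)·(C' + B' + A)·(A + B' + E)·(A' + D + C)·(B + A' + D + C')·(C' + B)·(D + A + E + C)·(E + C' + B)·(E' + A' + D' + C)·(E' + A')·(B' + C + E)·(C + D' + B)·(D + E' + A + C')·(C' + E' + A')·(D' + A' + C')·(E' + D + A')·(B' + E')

False

Suppose D = 1.
Try E = 1.
(A') alone gives A = 0.
(B') alone gives B = 0.
(C') alone gives C = 0.
That conflicts with the unit clause (C).
So E must be the other value — set E = 0.
(B) alone gives B = 1.
(A) alone gives A = 1.
(C) alone gives C = 1.
That conflicts with the unit clause (C').
Both values of E lead to a conflict.
So every satisfying assignment has D = False.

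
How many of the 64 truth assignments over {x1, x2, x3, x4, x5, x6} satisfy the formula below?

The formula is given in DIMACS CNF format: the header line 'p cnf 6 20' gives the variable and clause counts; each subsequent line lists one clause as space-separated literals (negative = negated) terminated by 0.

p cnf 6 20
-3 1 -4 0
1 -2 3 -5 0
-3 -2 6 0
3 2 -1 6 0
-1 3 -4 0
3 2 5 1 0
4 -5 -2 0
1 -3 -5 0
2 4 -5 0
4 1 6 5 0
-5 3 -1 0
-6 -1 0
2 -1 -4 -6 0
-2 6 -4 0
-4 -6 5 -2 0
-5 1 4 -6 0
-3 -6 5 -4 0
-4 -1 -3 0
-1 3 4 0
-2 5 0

There are 2^6 = 64 truth assignments over (x1, x2, x3, x4, x5, x6).
Split on x5. With x5 = True, the clauses containing x5 are satisfied and ¬x5 drops from the rest; 2 of the 2^5 = 32 assignments to the other variables satisfy what remains.
With x5 = False, by the same count on the reduced clause set, 2 assignments work.
(One model: x1=F, x2=F, x3=F, x4=T, x5=T, x6=F.)
Total: 2 + 2 = 4.

4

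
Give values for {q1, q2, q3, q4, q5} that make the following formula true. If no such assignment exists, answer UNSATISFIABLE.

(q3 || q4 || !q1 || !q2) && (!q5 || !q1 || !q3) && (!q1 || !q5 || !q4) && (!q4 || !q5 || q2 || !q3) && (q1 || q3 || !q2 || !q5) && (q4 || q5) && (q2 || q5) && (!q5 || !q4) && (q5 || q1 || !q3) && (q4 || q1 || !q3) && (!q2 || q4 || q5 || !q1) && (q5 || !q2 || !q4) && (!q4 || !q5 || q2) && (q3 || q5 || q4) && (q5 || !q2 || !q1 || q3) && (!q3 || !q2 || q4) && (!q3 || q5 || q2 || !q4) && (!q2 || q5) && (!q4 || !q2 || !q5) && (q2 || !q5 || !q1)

q1: false,  q2: false,  q3: false,  q4: false,  q5: true

Branch on q4: set q4 = false.
The clause (q5) is unit, so q5 = true.
Branch on q1: set q1 = false.
The clause (!q3) is unit, so q3 = false.
The clause (!q2) is unit, so q2 = false.
Every clause now holds.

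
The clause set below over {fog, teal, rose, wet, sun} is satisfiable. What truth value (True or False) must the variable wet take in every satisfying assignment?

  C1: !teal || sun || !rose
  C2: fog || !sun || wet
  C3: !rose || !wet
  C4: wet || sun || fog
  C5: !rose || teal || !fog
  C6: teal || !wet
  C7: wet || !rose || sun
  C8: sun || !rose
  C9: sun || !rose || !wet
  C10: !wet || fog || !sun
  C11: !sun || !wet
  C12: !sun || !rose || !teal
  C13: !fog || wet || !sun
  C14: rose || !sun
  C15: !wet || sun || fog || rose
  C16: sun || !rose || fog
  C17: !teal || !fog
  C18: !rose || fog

False

Suppose wet = true.
Unit clause (!rose) forces rose = false.
Unit clause (teal) forces teal = true.
Unit clause (!sun) forces sun = false.
Unit clause (fog) forces fog = true.
That conflicts with the unit clause (!fog).
So every satisfying assignment has wet = False.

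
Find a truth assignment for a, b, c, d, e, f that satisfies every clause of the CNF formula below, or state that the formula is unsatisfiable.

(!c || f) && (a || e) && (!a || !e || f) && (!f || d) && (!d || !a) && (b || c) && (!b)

The clause (!b) is unit, so b = false.
The clause (c) is unit, so c = true.
The clause (f) is unit, so f = true.
The clause (d) is unit, so d = true.
The clause (!a) is unit, so a = false.
The clause (e) is unit, so e = true.
Every clause now holds.

a=false,  b=false,  c=true,  d=true,  e=true,  f=true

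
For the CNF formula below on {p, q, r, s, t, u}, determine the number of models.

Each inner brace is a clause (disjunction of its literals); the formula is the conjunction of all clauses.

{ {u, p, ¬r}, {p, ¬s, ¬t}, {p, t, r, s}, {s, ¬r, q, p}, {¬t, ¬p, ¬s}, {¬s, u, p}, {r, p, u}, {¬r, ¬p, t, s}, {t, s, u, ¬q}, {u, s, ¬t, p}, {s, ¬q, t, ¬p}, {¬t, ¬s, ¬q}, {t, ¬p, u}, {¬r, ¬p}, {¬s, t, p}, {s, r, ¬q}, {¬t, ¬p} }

6

There are 2^6 = 64 truth assignments over (p, q, r, s, t, u).
Split on r. With r = True, the clauses containing r are satisfied and ¬r drops from the rest; 2 of the 2^5 = 32 assignments to the other variables satisfy what remains.
With r = False, by the same count on the reduced clause set, 4 assignments work.
Total: 2 + 4 = 6.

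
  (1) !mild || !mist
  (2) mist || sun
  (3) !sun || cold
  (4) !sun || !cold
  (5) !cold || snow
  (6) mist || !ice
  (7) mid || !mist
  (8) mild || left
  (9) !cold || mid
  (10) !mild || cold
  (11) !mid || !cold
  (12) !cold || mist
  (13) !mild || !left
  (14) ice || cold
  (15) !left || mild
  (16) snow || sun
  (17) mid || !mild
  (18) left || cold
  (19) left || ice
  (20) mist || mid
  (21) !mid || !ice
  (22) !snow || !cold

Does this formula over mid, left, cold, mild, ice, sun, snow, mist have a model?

Branch on mild: set mild = false.
Unit clause (left) forces left = true.
Now (!left) is unsatisfied and unit — conflict.
That branch fails; take mild = true instead.
Unit clause (!mist) forces mist = false.
Unit clause (sun) forces sun = true.
Unit clause (cold) forces cold = true.
Now (!cold) is unsatisfied and unit — conflict.
Neither mild = true nor mild = false works.
No assignment satisfies every clause.

No, unsatisfiable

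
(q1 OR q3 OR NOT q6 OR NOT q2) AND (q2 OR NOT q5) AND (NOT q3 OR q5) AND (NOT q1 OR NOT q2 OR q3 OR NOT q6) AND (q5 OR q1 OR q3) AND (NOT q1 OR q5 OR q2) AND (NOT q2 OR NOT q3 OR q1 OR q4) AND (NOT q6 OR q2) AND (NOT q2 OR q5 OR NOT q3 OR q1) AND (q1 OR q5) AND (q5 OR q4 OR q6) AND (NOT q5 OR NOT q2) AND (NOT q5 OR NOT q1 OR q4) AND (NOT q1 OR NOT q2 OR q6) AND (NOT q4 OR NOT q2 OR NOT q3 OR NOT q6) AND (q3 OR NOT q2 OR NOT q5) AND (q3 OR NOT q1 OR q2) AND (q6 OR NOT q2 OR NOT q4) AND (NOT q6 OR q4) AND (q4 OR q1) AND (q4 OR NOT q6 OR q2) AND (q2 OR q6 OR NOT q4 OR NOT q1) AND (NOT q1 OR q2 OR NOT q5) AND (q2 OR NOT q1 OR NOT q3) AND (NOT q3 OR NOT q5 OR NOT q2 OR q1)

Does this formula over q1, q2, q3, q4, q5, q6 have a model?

No, unsatisfiable

Try q2 = true.
Unit clause (NOT q5) forces q5 = false.
Unit clause (NOT q3) forces q3 = false.
Unit clause (q1) forces q1 = true.
Unit clause (NOT q6) forces q6 = false.
That conflicts with the unit clause (q6).
Undo q2 and try q2 = false.
Unit clause (NOT q5) forces q5 = false.
Unit clause (NOT q3) forces q3 = false.
Unit clause (q1) forces q1 = true.
That conflicts with the unit clause (NOT q1).
Both values of q2 lead to a conflict.
No assignment satisfies every clause.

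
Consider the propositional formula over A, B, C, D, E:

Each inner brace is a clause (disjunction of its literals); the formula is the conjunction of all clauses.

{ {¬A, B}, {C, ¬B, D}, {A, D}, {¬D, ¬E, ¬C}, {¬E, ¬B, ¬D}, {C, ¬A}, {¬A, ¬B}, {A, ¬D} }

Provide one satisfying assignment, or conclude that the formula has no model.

UNSATISFIABLE

Branch on A: set A = False.
Unit clause (D) forces D = True.
That conflicts with the unit clause (¬D).
That branch fails; take A = True instead.
Unit clause (B) forces B = True.
That conflicts with the unit clause (¬B).
Neither A = True nor A = False works.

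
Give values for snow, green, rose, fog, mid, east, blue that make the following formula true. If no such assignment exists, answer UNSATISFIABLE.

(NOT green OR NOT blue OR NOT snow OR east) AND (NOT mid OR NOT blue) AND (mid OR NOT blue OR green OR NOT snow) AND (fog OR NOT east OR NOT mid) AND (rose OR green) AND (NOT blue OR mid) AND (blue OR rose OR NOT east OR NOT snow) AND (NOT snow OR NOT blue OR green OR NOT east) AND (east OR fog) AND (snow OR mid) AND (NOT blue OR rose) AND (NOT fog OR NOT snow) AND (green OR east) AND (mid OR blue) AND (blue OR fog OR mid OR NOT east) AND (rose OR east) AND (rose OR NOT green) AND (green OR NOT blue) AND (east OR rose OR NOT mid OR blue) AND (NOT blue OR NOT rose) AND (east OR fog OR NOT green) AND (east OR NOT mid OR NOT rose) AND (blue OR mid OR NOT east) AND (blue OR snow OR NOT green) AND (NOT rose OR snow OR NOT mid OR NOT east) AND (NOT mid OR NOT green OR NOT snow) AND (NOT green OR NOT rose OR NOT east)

Suppose mid = false.
From the singleton clause (NOT blue), blue = false.
Now (blue) is unsatisfied and unit — conflict.
That branch fails; take mid = true instead.
From the singleton clause (NOT blue), blue = false.
Suppose fog = true.
From the singleton clause (NOT snow), snow = false.
From the singleton clause (NOT green), green = false.
From the singleton clause (rose), rose = true.
From the singleton clause (east), east = true.
Now (NOT east) is unsatisfied and unit — conflict.
That branch fails; take fog = false instead.
From the singleton clause (NOT east), east = false.
Now (east) is unsatisfied and unit — conflict.
Neither fog = true nor fog = false works.
Neither mid = true nor mid = false works.

UNSATISFIABLE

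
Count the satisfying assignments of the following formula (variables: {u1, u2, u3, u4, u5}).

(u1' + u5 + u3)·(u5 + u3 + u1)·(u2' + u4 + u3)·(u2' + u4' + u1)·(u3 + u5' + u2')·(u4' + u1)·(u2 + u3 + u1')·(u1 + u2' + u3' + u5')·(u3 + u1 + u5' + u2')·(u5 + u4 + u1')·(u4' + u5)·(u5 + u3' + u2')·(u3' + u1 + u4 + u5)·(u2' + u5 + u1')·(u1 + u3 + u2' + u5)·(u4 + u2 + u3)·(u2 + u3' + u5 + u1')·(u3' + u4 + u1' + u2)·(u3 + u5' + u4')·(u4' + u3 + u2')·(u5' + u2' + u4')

There are 2^5 = 32 truth assignments over (u1, u2, u3, u4, u5).
Split on u3. With u3 = 1, the clauses containing u3 are satisfied and u3' drops from the rest; 3 of the 2^4 = 16 assignments to the other variables satisfy what remains.
With u3 = 0, by the same count on the reduced clause set, 0 assignments work.
Total: 3 + 0 = 3.

3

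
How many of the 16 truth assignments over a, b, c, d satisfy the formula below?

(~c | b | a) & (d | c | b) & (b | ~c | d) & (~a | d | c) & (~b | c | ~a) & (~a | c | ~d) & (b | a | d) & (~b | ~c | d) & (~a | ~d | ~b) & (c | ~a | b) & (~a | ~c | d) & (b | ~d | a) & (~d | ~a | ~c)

There are 2^4 = 16 truth assignments over (a, b, c, d).
Split on c. With c = 1, the clauses containing c are satisfied and ~c drops from the rest; 1 of the 2^3 = 8 assignments to the other variables satisfy what remains.
With c = 0, by the same count on the reduced clause set, 2 assignments work.
(One model: a=F, b=T, c=F, d=F.)
Total: 1 + 2 = 3.

3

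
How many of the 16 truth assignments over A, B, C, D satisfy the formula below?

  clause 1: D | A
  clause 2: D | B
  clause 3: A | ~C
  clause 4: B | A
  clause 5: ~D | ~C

There are 2^4 = 16 truth assignments over (A, B, C, D).
Check each against the 5 clauses (columns in the order A, B, C, D):
  F F F F  ✗ fails (D | A)
  F F F T  ✗ fails (B | A)
  F F T F  ✗ fails (D | A)
  F F T T  ✗ fails (A | ~C)
  F T F F  ✗ fails (D | A)
  F T F T  ✓ satisfies all
  F T T F  ✗ fails (D | A)
  F T T T  ✗ fails (A | ~C)
  T F F F  ✗ fails (D | B)
  T F F T  ✓ satisfies all
  T F T F  ✗ fails (D | B)
  T F T T  ✗ fails (~D | ~C)
  T T F F  ✓ satisfies all
  T T F T  ✓ satisfies all
  T T T F  ✓ satisfies all
  T T T T  ✗ fails (~D | ~C)
5 of the 16 rows are models.

5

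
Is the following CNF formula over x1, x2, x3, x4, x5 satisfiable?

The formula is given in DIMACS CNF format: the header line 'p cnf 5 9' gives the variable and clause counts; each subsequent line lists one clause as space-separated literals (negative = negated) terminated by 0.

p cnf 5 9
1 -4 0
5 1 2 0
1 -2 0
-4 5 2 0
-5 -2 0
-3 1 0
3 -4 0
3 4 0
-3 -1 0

No

Try x1 = True.
From the singleton clause (¬x3), x3 = False.
From the singleton clause (¬x4), x4 = False.
That conflicts with the unit clause (x4).
So x1 must be the other value — set x1 = False.
From the singleton clause (¬x4), x4 = False.
From the singleton clause (¬x2), x2 = False.
From the singleton clause (x5), x5 = True.
From the singleton clause (¬x3), x3 = False.
That conflicts with the unit clause (x3).
Either choice for x1 ends in contradiction.
No assignment satisfies every clause.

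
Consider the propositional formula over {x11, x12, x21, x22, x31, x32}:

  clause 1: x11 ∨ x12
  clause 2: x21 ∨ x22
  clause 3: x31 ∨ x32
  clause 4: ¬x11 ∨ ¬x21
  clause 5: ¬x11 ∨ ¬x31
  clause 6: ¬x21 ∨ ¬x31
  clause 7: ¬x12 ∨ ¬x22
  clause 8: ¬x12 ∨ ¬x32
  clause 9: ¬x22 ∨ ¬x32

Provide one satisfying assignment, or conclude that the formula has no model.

Suppose x11 = True.
(¬x21) alone gives x21 = False.
(x22) alone gives x22 = True.
(¬x31) alone gives x31 = False.
(x32) alone gives x32 = True.
But (¬x32) is also a unit clause — contradiction.
So x11 must be the other value — set x11 = False.
(x12) alone gives x12 = True.
(¬x22) alone gives x22 = False.
(x21) alone gives x21 = True.
(¬x31) alone gives x31 = False.
(x32) alone gives x32 = True.
But (¬x32) is also a unit clause — contradiction.
Neither x11 = True nor x11 = False works.

UNSATISFIABLE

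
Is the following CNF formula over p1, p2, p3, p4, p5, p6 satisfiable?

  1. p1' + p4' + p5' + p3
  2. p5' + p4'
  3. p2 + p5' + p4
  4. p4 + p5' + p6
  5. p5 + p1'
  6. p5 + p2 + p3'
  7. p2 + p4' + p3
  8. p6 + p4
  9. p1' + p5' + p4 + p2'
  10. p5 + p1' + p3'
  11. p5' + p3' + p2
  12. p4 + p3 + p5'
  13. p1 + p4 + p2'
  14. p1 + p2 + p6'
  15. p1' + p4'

Yes

Branch on p5: set p5 = 0.
Unit clause (p1') forces p1 = 0.
Branch on p2: set p2 = 1.
Unit clause (p4) forces p4 = 1.
No clause remains; p3, p6 are free.
A satisfying assignment: p1: 0; p2: 1; p3: 0; p4: 1; p5: 0; p6: 0.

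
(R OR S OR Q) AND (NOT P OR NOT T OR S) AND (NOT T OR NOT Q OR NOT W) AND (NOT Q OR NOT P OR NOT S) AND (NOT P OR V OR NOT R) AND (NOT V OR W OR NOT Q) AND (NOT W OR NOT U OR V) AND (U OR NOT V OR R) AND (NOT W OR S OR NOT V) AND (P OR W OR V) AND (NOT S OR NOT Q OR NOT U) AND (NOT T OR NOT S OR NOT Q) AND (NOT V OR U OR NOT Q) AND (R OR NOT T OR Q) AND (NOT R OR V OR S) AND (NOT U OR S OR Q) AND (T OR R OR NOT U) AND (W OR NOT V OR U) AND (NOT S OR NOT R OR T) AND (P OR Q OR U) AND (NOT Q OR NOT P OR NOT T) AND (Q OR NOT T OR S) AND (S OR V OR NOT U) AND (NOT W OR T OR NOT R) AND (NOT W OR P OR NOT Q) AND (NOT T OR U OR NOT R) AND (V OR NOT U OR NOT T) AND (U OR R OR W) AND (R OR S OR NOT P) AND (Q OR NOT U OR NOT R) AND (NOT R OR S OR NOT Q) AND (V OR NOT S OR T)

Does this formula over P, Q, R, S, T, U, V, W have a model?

No, unsatisfiable

Try R = true.
Try P = false.
Try W = true.
(T) alone gives T = true.
(NOT Q) alone gives Q = false.
(U) alone gives U = true.
That conflicts with the unit clause (NOT U).
Undo W and try W = false.
(V) alone gives V = true.
(NOT Q) alone gives Q = false.
(U) alone gives U = true.
That conflicts with the unit clause (NOT U).
Neither W = true nor W = false works.
Undo P and try P = true.
(V) alone gives V = true.
Try T = false.
(NOT S) alone gives S = false.
(NOT W) alone gives W = false.
(NOT Q) alone gives Q = false.
(NOT U) alone gives U = false.
That conflicts with the unit clause (U).
Undo T and try T = true.
(S) alone gives S = true.
(NOT Q) alone gives Q = false.
(U) alone gives U = true.
That conflicts with the unit clause (NOT U).
Neither T = true nor T = false works.
Neither P = true nor P = false works.
Undo R and try R = false.
Try S = true.
Try Q = false.
(NOT T) alone gives T = false.
(NOT U) alone gives U = false.
(NOT V) alone gives V = false.
That conflicts with the unit clause (V).
Undo Q and try Q = true.
(NOT P) alone gives P = false.
(NOT U) alone gives U = false.
(NOT V) alone gives V = false.
(W) alone gives W = true.
That conflicts with the unit clause (NOT W).
Neither Q = true nor Q = false works.
Undo S and try S = false.
(Q) alone gives Q = true.
(NOT P) alone gives P = false.
(NOT W) alone gives W = false.
(NOT V) alone gives V = false.
That conflicts with the unit clause (V).
Neither S = true nor S = false works.
Neither R = true nor R = false works.
No assignment satisfies every clause.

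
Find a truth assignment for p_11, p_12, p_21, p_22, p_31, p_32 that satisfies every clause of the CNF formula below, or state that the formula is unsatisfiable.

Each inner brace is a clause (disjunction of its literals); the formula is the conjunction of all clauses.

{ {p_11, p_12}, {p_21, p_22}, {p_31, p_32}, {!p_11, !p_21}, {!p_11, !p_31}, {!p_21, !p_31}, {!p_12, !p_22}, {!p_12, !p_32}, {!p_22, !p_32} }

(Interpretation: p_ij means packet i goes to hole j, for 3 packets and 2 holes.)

Case p_11 = true:
From the singleton clause (!p_21), p_21 = false.
From the singleton clause (p_22), p_22 = true.
From the singleton clause (!p_31), p_31 = false.
From the singleton clause (p_32), p_32 = true.
Now (!p_32) is unsatisfied and unit — conflict.
Backtrack on p_11: now try p_11 = false.
From the singleton clause (p_12), p_12 = true.
From the singleton clause (!p_22), p_22 = false.
From the singleton clause (p_21), p_21 = true.
From the singleton clause (!p_31), p_31 = false.
From the singleton clause (p_32), p_32 = true.
Now (!p_32) is unsatisfied and unit — conflict.
Either choice for p_11 ends in contradiction.

UNSATISFIABLE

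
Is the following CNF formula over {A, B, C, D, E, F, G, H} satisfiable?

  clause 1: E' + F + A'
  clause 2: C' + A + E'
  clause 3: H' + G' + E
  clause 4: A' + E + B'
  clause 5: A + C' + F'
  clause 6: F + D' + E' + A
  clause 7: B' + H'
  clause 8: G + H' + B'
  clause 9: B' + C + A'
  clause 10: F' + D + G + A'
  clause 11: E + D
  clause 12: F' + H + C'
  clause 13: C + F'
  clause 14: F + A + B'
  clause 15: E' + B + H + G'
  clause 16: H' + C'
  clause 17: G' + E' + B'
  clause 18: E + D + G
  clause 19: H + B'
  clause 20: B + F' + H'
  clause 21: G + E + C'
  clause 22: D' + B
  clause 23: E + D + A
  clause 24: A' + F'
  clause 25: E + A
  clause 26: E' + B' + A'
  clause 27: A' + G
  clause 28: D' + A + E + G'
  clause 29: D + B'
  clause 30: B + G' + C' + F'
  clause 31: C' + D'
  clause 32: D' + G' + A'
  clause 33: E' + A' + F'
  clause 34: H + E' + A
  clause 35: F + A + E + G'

Try B = 0.
The clause (D') is unit, so D = 0.
The clause (E) is unit, so E = 1.
Try F = 0.
The clause (A') is unit, so A = 0.
The clause (C') is unit, so C = 0.
The clause (H) is unit, so H = 1.
Every clause is now satisfied; G is unconstrained.
A satisfying assignment: A=0,  B=0,  C=0,  D=0,  E=1,  F=0,  G=1,  H=1.

Satisfiable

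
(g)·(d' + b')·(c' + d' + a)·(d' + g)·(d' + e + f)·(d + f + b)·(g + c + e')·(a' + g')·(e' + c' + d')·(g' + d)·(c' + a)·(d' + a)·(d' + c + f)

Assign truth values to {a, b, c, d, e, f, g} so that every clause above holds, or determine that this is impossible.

UNSATISFIABLE

(g) alone gives g = 1.
(a') alone gives a = 0.
(d) alone gives d = 1.
But (d') is also a unit clause — contradiction.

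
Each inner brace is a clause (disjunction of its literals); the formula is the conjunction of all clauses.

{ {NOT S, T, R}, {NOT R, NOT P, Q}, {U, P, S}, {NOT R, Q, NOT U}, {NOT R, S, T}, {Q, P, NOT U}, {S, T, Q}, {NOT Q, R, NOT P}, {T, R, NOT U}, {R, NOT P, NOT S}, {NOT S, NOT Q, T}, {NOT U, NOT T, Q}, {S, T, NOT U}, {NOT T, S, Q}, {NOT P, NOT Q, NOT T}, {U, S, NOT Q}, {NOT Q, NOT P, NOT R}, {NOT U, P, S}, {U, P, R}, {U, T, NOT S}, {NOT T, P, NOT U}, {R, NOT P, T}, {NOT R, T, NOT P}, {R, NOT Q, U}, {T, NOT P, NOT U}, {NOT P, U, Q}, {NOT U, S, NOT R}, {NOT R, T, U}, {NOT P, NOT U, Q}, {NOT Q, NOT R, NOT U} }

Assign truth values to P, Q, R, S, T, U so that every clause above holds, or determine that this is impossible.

P=false,  Q=true,  R=true,  S=true,  T=true,  U=false

Try S = true.
Try T = true.
Try R = true.
Try P = false.
The clause (NOT U) is unit, so U = false.
No clause remains; Q is free.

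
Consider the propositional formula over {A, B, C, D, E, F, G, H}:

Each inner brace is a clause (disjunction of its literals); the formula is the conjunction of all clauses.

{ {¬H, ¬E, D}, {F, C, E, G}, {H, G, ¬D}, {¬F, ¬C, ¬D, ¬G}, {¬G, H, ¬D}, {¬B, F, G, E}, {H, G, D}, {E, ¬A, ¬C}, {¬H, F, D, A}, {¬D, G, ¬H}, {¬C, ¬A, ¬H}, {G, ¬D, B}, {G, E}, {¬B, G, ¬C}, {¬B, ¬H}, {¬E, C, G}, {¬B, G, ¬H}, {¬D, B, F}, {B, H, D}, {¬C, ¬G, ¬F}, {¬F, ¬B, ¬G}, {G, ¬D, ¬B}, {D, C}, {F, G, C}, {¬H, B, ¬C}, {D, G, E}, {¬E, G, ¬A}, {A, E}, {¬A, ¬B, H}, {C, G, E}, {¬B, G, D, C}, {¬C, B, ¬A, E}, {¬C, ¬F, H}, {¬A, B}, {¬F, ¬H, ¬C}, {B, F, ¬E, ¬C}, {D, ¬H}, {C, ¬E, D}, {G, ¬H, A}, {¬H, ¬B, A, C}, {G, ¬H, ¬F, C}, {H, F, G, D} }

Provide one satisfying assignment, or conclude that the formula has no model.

A: False, B: False, C: False, D: True, E: True, F: True, G: True, H: True

Case G = True:
Case H = True:
From the singleton clause (¬B), B = False.
From the singleton clause (¬C), C = False.
From the singleton clause (D), D = True.
From the singleton clause (F), F = True.
From the singleton clause (¬A), A = False.
From the singleton clause (E), E = True.
This assignment satisfies each clause.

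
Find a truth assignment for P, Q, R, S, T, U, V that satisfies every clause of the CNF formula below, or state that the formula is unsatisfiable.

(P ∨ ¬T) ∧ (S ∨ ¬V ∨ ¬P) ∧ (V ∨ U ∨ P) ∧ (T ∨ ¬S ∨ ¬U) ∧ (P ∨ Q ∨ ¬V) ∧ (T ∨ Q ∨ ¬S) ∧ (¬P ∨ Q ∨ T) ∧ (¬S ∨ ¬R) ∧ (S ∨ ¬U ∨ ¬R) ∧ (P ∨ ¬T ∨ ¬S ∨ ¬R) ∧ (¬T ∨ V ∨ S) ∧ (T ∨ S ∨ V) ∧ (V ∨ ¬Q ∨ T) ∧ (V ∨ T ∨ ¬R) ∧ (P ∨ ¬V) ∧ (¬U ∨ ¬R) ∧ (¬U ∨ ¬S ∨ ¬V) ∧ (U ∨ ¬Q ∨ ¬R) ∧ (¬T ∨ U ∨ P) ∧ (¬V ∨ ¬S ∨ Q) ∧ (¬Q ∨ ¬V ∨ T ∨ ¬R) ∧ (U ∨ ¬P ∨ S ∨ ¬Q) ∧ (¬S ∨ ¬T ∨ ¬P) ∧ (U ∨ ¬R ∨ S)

P: True,  Q: True,  R: False,  S: True,  T: False,  U: False,  V: True

Branch on P: set P = True.
Branch on S: set S = True.
Unit clause (¬R) forces R = False.
Unit clause (¬T) forces T = False.
Unit clause (¬U) forces U = False.
Unit clause (Q) forces Q = True.
Unit clause (V) forces V = True.
All clauses are satisfied.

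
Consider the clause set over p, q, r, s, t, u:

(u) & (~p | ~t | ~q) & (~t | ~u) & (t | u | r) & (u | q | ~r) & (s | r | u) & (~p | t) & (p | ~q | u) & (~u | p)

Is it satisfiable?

Unit clause (u) forces u = 1.
Unit clause (~t) forces t = 0.
Unit clause (~p) forces p = 0.
Now (p) is unsatisfied and unit — conflict.
No assignment satisfies every clause.

Unsatisfiable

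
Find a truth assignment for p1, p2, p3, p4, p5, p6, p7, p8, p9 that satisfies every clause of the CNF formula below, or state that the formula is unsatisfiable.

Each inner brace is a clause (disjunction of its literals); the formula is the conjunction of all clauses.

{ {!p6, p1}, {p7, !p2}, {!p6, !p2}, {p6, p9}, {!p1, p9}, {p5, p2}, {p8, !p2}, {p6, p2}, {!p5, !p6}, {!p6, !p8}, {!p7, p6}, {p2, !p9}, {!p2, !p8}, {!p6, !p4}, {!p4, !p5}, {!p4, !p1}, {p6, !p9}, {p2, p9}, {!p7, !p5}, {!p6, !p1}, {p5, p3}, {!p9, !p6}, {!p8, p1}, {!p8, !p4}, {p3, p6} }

UNSATISFIABLE

Case p6 = false:
(p9) alone gives p9 = true.
But (!p9) is also a unit clause — contradiction.
Backtrack on p6: now try p6 = true.
(p1) alone gives p1 = true.
But (!p1) is also a unit clause — contradiction.
Either choice for p6 ends in contradiction.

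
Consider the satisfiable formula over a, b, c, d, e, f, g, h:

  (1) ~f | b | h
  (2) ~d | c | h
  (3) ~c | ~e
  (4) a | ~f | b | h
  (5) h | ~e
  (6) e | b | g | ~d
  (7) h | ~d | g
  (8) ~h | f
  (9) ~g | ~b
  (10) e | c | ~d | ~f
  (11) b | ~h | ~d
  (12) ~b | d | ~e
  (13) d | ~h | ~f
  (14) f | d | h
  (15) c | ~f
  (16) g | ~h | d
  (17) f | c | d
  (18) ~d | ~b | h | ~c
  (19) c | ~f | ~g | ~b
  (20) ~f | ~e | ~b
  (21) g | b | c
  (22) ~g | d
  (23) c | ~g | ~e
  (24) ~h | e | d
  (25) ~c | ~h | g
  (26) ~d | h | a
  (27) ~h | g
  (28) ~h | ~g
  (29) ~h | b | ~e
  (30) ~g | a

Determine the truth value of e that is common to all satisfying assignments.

False

Suppose e = 1.
Unit clause (~c) forces c = 0.
Unit clause (h) forces h = 1.
Unit clause (f) forces f = 1.
That conflicts with the unit clause (~f).
So every satisfying assignment has e = False.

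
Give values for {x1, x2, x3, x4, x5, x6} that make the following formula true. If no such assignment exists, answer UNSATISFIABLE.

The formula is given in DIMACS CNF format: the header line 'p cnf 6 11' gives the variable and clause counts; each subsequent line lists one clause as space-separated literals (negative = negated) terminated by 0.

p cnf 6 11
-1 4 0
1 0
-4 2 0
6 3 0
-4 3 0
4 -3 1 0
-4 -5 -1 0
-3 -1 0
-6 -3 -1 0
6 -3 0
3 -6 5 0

The clause (x1) is unit, so x1 = True.
The clause (x4) is unit, so x4 = True.
The clause (x2) is unit, so x2 = True.
The clause (x3) is unit, so x3 = True.
But (¬x3) is also a unit clause — contradiction.

UNSATISFIABLE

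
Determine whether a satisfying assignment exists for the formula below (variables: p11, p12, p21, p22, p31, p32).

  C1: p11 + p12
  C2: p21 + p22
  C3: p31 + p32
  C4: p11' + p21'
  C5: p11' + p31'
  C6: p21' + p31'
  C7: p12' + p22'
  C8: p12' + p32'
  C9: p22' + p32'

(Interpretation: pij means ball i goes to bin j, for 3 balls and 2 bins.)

No, unsatisfiable

Branch on p11: set p11 = 1.
The clause (p21') is unit, so p21 = 0.
The clause (p22) is unit, so p22 = 1.
The clause (p31') is unit, so p31 = 0.
The clause (p32) is unit, so p32 = 1.
But (p32') is also a unit clause — contradiction.
Backtrack on p11: now try p11 = 0.
The clause (p12) is unit, so p12 = 1.
The clause (p22') is unit, so p22 = 0.
The clause (p21) is unit, so p21 = 1.
The clause (p31') is unit, so p31 = 0.
The clause (p32) is unit, so p32 = 1.
But (p32') is also a unit clause — contradiction.
Both values of p11 lead to a conflict.
No assignment satisfies every clause.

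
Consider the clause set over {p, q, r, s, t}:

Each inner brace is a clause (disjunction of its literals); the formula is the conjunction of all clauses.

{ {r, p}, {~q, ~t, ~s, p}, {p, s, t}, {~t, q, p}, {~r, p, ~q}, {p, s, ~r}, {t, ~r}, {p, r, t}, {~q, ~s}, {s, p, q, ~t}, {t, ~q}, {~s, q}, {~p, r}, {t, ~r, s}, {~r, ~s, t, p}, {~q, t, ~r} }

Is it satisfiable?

Yes

Case r = 1:
From the singleton clause (t), t = 1.
Case q = 0:
From the singleton clause (p), p = 1.
From the singleton clause (~s), s = 0.
Every clause now holds.
A satisfying assignment: p: 1, q: 0, r: 1, s: 0, t: 1.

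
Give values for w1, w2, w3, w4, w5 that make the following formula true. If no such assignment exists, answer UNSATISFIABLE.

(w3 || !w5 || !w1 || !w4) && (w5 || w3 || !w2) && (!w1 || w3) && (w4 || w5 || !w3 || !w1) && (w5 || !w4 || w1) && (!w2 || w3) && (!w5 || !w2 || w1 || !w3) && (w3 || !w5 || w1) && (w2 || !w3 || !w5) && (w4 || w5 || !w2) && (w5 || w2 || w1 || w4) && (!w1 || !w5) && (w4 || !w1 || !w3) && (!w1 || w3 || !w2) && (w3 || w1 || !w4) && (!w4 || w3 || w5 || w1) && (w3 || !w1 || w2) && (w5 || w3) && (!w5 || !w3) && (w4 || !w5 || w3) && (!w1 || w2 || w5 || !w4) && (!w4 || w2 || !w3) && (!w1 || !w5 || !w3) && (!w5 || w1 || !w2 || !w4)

Branch on w1: set w1 = true.
(w3) alone gives w3 = true.
(!w5) alone gives w5 = false.
(w4) alone gives w4 = true.
(w2) alone gives w2 = true.
This assignment satisfies each clause.

w1: true; w2: true; w3: true; w4: true; w5: false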